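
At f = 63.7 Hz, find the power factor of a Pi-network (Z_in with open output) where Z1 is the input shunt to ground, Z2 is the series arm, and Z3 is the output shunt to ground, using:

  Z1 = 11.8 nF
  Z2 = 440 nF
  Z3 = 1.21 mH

Step 1 — Angular frequency: ω = 2π·f = 2π·63.7 = 400.2 rad/s.
Step 2 — Component impedances:
  Z1: Z = 1/(jωC) = -j/(ω·C) = 0 - j2.117e+05 Ω
  Z2: Z = 1/(jωC) = -j/(ω·C) = 0 - j5678 Ω
  Z3: Z = jωL = j·400.2·0.00121 = 0 + j0.4843 Ω
Step 3 — With open output, the series arm Z2 and the output shunt Z3 appear in series to ground: Z2 + Z3 = 0 - j5678 Ω.
Step 4 — Parallel with input shunt Z1: Z_in = Z1 || (Z2 + Z3) = 0 - j5530 Ω = 5530∠-90.0° Ω.
Step 5 — Power factor: PF = cos(φ) = Re(Z)/|Z| = 0/5530 = 0.
Step 6 — Type: Im(Z) = -5530 ⇒ leading (phase φ = -90.0°).

PF = 0 (leading, φ = -90.0°)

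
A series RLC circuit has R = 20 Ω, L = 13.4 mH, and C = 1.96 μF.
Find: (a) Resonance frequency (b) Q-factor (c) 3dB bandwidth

Step 1 — Resonance condition Im(Z)=0 gives ω₀ = 1/√(LC).
Step 2 — ω₀ = 1/√(0.0134·1.96e-06) = 6170 rad/s.
Step 3 — f₀ = ω₀/(2π) = 982.1 Hz.
Step 4 — Series Q: Q = ω₀L/R = 6170·0.0134/20 = 4.134.
Step 5 — 3dB bandwidth: Δω = ω₀/Q = 1493 rad/s; BW = Δω/(2π) = 237.5 Hz.

(a) f₀ = 982.1 Hz  (b) Q = 4.134  (c) BW = 237.5 Hz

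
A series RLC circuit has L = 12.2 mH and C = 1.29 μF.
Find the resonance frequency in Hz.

Step 1 — Resonance condition Im(Z)=0 gives ω₀ = 1/√(LC).
Step 2 — ω₀ = 1/√(0.0122·1.29e-06) = 7971 rad/s.
Step 3 — f₀ = ω₀/(2π) = 1269 Hz.

f₀ = 1269 Hz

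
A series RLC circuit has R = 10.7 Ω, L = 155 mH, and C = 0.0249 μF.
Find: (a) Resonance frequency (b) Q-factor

Step 1 — Resonance condition Im(Z)=0 gives ω₀ = 1/√(LC).
Step 2 — ω₀ = 1/√(0.155·2.49e-08) = 1.61e+04 rad/s.
Step 3 — f₀ = ω₀/(2π) = 2562 Hz.
Step 4 — Series Q: Q = ω₀L/R = 1.61e+04·0.155/10.7 = 233.2.

(a) f₀ = 2562 Hz  (b) Q = 233.2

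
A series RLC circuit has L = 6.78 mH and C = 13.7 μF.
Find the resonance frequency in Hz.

Step 1 — Resonance condition Im(Z)=0 gives ω₀ = 1/√(LC).
Step 2 — ω₀ = 1/√(0.00678·1.37e-05) = 3281 rad/s.
Step 3 — f₀ = ω₀/(2π) = 522.2 Hz.

f₀ = 522.2 Hz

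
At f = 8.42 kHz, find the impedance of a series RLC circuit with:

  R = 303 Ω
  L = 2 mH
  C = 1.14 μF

Step 1 — Angular frequency: ω = 2π·f = 2π·8420 = 5.29e+04 rad/s.
Step 2 — Component impedances:
  R: Z = R = 303 Ω
  L: Z = jωL = j·5.29e+04·0.002 = 0 + j105.8 Ω
  C: Z = 1/(jωC) = -j/(ω·C) = 0 - j16.58 Ω
Step 3 — Series combination: Z_total = R + L + C = 303 + j89.23 Ω = 315.9∠16.4° Ω.

Z = 303 + j89.23 Ω = 315.9∠16.4° Ω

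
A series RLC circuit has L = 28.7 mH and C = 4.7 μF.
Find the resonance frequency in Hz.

Step 1 — Resonance condition Im(Z)=0 gives ω₀ = 1/√(LC).
Step 2 — ω₀ = 1/√(0.0287·4.7e-06) = 2723 rad/s.
Step 3 — f₀ = ω₀/(2π) = 433.3 Hz.

f₀ = 433.3 Hz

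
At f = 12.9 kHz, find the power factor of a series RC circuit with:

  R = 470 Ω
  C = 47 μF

Step 1 — Angular frequency: ω = 2π·f = 2π·1.29e+04 = 8.105e+04 rad/s.
Step 2 — Component impedances:
  R: Z = R = 470 Ω
  C: Z = 1/(jωC) = -j/(ω·C) = 0 - j0.2625 Ω
Step 3 — Series combination: Z_total = R + C = 470 - j0.2625 Ω = 470∠-0.0° Ω.
Step 4 — Power factor: PF = cos(φ) = Re(Z)/|Z| = 470/470 = 1.
Step 5 — Type: Im(Z) = -0.2625 ⇒ leading (phase φ = -0.0°).

PF = 1 (leading, φ = -0.0°)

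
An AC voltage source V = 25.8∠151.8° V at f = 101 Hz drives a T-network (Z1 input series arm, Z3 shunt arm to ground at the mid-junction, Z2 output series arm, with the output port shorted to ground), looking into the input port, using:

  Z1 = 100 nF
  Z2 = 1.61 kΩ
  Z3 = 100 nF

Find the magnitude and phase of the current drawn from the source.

Step 1 — Angular frequency: ω = 2π·f = 2π·101 = 634.6 rad/s.
Step 2 — Component impedances:
  Z1: Z = 1/(jωC) = -j/(ω·C) = 0 - j1.576e+04 Ω
  Z2: Z = R = 1610 Ω
  Z3: Z = 1/(jωC) = -j/(ω·C) = 0 - j1.576e+04 Ω
Step 3 — With the output port shorted to ground, the output series arm Z2 runs from the junction to ground; the shunt arm Z3 also runs from the junction to ground. They appear in parallel: Z3 || Z2 = 1593 - j162.8 Ω.
Step 4 — Series with input arm Z1: Z_in = Z1 + (Z3 || Z2) = 1593 - j1.592e+04 Ω = 1.6e+04∠-84.3° Ω.
Step 5 — Source phasor: V = 25.8∠151.8° V = -22.74 + j12.19 V.
Step 6 — Ohm's law: I = V / Z_total = (-22.74 + j12.19) / (1593 - j1.592e+04) = -0.0008997 - j0.001338 A.
Step 7 — Convert to polar: |I| = 0.001612 A, ∠I = -123.9°.

I = 0.001612∠-123.9° A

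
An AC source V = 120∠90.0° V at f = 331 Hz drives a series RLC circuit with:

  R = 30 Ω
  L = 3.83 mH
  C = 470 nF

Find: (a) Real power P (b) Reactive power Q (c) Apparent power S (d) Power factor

Step 1 — Angular frequency: ω = 2π·f = 2π·331 = 2080 rad/s.
Step 2 — Component impedances:
  R: Z = R = 30 Ω
  L: Z = jωL = j·2080·0.00383 = 0 + j7.965 Ω
  C: Z = 1/(jωC) = -j/(ω·C) = 0 - j1023 Ω
Step 3 — Series combination: Z_total = R + L + C = 30 - j1015 Ω = 1016∠-88.3° Ω.
Step 4 — Source phasor: V = 120∠90.0° V = 0 + j120 V.
Step 5 — Current: I = V / Z = -0.1181 + j0.003491 A = 0.1182∠178.3° A.
Step 6 — Complex power: S = V·I* = 0.4189 - j14.17 VA.
Step 7 — Real power: P = Re(S) = 0.4189 W.
Step 8 — Reactive power: Q = Im(S) = -14.17 VAR.
Step 9 — Apparent power: |S| = 14.18 VA.
Step 10 — Power factor: PF = P/|S| = 0.02954 (leading).

(a) P = 0.4189 W  (b) Q = -14.17 VAR  (c) S = 14.18 VA  (d) PF = 0.02954 (leading)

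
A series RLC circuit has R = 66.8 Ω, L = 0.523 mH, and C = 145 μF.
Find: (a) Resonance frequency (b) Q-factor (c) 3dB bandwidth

Step 1 — Resonance: ω₀ = 1/√(LC) = 1/√(0.000523·0.000145) = 3631 rad/s.
Step 2 — f₀ = ω₀/(2π) = 577.9 Hz.
Step 3 — Series Q: Q = ω₀L/R = 3631·0.000523/66.8 = 0.02843.
Step 4 — Bandwidth: Δω = ω₀/Q = 1.277e+05 rad/s; BW = Δω/(2π) = 2.033e+04 Hz.

(a) f₀ = 577.9 Hz  (b) Q = 0.02843  (c) BW = 2.033e+04 Hz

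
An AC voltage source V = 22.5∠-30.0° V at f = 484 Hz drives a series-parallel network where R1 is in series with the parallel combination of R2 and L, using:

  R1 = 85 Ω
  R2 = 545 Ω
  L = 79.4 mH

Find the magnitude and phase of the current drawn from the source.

Step 1 — Angular frequency: ω = 2π·f = 2π·484 = 3041 rad/s.
Step 2 — Component impedances:
  R1: Z = R = 85 Ω
  R2: Z = R = 545 Ω
  L: Z = jωL = j·3041·0.0794 = 0 + j241.5 Ω
Step 3 — Parallel branch: R2 || L = 1/(1/R2 + 1/L) = 89.42 + j201.8 Ω.
Step 4 — Series with R1: Z_total = R1 + (R2 || L) = 174.4 + j201.8 Ω = 266.8∠49.2° Ω.
Step 5 — Source phasor: V = 22.5∠-30.0° V = 19.49 - j11.25 V.
Step 6 — Ohm's law: I = V / Z_total = (19.49 - j11.25) / (174.4 + j201.8) = 0.01585 - j0.08284 A.
Step 7 — Convert to polar: |I| = 0.08434 A, ∠I = -79.2°.

I = 0.08434∠-79.2° A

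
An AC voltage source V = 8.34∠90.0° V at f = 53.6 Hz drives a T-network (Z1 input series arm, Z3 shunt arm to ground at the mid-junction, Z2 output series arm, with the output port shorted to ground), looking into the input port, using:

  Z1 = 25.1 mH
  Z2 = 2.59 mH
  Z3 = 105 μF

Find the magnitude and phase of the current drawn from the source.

Step 1 — Angular frequency: ω = 2π·f = 2π·53.6 = 336.8 rad/s.
Step 2 — Component impedances:
  Z1: Z = jωL = j·336.8·0.0251 = 0 + j8.453 Ω
  Z2: Z = jωL = j·336.8·0.00259 = 0 + j0.8723 Ω
  Z3: Z = 1/(jωC) = -j/(ω·C) = 0 - j28.28 Ω
Step 3 — With the output port shorted to ground, the output series arm Z2 runs from the junction to ground; the shunt arm Z3 also runs from the junction to ground. They appear in parallel: Z3 || Z2 = 0 + j0.9 Ω.
Step 4 — Series with input arm Z1: Z_in = Z1 + (Z3 || Z2) = 0 + j9.353 Ω = 9.353∠90.0° Ω.
Step 5 — Source phasor: V = 8.34∠90.0° V = 0 + j8.34 V.
Step 6 — Ohm's law: I = V / Z_total = (0 + j8.34) / (0 + j9.353) = 0.8917 A.
Step 7 — Convert to polar: |I| = 0.8917 A, ∠I = -0.0°.

I = 0.8917∠-0.0° A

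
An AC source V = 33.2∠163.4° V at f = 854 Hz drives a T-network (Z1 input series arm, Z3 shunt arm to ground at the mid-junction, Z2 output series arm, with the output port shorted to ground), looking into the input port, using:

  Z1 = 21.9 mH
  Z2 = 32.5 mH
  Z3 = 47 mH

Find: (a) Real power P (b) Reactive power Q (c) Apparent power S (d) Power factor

Step 1 — Angular frequency: ω = 2π·f = 2π·854 = 5366 rad/s.
Step 2 — Component impedances:
  Z1: Z = jωL = j·5366·0.0219 = 0 + j117.5 Ω
  Z2: Z = jωL = j·5366·0.0325 = 0 + j174.4 Ω
  Z3: Z = jωL = j·5366·0.047 = 0 + j252.2 Ω
Step 3 — With the output port shorted to ground, the output series arm Z2 runs from the junction to ground; the shunt arm Z3 also runs from the junction to ground. They appear in parallel: Z3 || Z2 = 0 + j103.1 Ω.
Step 4 — Series with input arm Z1: Z_in = Z1 + (Z3 || Z2) = 0 + j220.6 Ω = 220.6∠90.0° Ω.
Step 5 — Source phasor: V = 33.2∠163.4° V = -31.82 + j9.485 V.
Step 6 — Current: I = V / Z = 0.04299 + j0.1442 A = 0.1505∠73.4° A.
Step 7 — Complex power: S = V·I* = 0 + j4.996 VA.
Step 8 — Real power: P = Re(S) = 0 W.
Step 9 — Reactive power: Q = Im(S) = 4.996 VAR.
Step 10 — Apparent power: |S| = 4.996 VA.
Step 11 — Power factor: PF = P/|S| = 0 (lagging).

(a) P = 0 W  (b) Q = 4.996 VAR  (c) S = 4.996 VA  (d) PF = 0 (lagging)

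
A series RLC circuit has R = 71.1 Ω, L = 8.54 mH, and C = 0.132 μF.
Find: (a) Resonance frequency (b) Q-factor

Step 1 — Resonance condition Im(Z)=0 gives ω₀ = 1/√(LC).
Step 2 — ω₀ = 1/√(0.00854·1.32e-07) = 2.978e+04 rad/s.
Step 3 — f₀ = ω₀/(2π) = 4740 Hz.
Step 4 — Series Q: Q = ω₀L/R = 2.978e+04·0.00854/71.1 = 3.577.

(a) f₀ = 4740 Hz  (b) Q = 3.577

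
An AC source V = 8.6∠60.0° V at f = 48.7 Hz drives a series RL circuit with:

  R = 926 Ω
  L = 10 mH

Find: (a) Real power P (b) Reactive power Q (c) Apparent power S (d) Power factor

Step 1 — Angular frequency: ω = 2π·f = 2π·48.7 = 306 rad/s.
Step 2 — Component impedances:
  R: Z = R = 926 Ω
  L: Z = jωL = j·306·0.01 = 0 + j3.06 Ω
Step 3 — Series combination: Z_total = R + L = 926 + j3.06 Ω = 926∠0.2° Ω.
Step 4 — Source phasor: V = 8.6∠60.0° V = 4.3 + j7.448 V.
Step 5 — Current: I = V / Z = 0.00467 + j0.008028 A = 0.009287∠59.8° A.
Step 6 — Complex power: S = V·I* = 0.07987 + j0.0002639 VA.
Step 7 — Real power: P = Re(S) = 0.07987 W.
Step 8 — Reactive power: Q = Im(S) = 0.0002639 VAR.
Step 9 — Apparent power: |S| = 0.07987 VA.
Step 10 — Power factor: PF = P/|S| = 1 (lagging).

(a) P = 0.07987 W  (b) Q = 0.0002639 VAR  (c) S = 0.07987 VA  (d) PF = 1 (lagging)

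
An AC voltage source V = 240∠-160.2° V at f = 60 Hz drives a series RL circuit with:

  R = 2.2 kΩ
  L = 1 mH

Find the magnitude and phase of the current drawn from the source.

Step 1 — Angular frequency: ω = 2π·f = 2π·60 = 377 rad/s.
Step 2 — Component impedances:
  R: Z = R = 2200 Ω
  L: Z = jωL = j·377·0.001 = 0 + j0.377 Ω
Step 3 — Series combination: Z_total = R + L = 2200 + j0.377 Ω = 2200∠0.0° Ω.
Step 4 — Source phasor: V = 240∠-160.2° V = -225.8 - j81.3 V.
Step 5 — Ohm's law: I = V / Z_total = (-225.8 - j81.3) / (2200 + j0.377) = -0.1026 - j0.03694 A.
Step 6 — Convert to polar: |I| = 0.1091 A, ∠I = -160.2°.

I = 0.1091∠-160.2° A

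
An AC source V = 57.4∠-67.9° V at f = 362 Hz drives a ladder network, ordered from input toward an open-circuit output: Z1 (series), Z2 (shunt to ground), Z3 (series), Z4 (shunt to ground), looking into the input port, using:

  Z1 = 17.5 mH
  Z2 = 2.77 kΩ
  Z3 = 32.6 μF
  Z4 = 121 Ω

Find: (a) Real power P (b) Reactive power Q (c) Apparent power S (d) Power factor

Step 1 — Angular frequency: ω = 2π·f = 2π·362 = 2275 rad/s.
Step 2 — Component impedances:
  Z1: Z = jωL = j·2275·0.0175 = 0 + j39.8 Ω
  Z2: Z = R = 2770 Ω
  Z3: Z = 1/(jωC) = -j/(ω·C) = 0 - j13.49 Ω
  Z4: Z = R = 121 Ω
Step 3 — Ladder network (open output): work backward from the far end, alternating series and parallel combinations. Z_in = 116 + j27.42 Ω = 119.2∠13.3° Ω.
Step 4 — Source phasor: V = 57.4∠-67.9° V = 21.6 - j53.18 V.
Step 5 — Current: I = V / Z = 0.07366 - j0.4759 A = 0.4816∠-81.2° A.
Step 6 — Complex power: S = V·I* = 26.9 + j6.36 VA.
Step 7 — Real power: P = Re(S) = 26.9 W.
Step 8 — Reactive power: Q = Im(S) = 6.36 VAR.
Step 9 — Apparent power: |S| = 27.64 VA.
Step 10 — Power factor: PF = P/|S| = 0.9732 (lagging).

(a) P = 26.9 W  (b) Q = 6.36 VAR  (c) S = 27.64 VA  (d) PF = 0.9732 (lagging)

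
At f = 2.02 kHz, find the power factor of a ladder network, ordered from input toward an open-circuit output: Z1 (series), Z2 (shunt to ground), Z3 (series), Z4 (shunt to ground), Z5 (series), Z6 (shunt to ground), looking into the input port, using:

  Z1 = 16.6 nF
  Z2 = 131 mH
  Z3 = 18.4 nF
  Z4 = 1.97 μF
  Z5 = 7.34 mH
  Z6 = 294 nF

Step 1 — Angular frequency: ω = 2π·f = 2π·2020 = 1.269e+04 rad/s.
Step 2 — Component impedances:
  Z1: Z = 1/(jωC) = -j/(ω·C) = 0 - j4746 Ω
  Z2: Z = jωL = j·1.269e+04·0.131 = 0 + j1663 Ω
  Z3: Z = 1/(jωC) = -j/(ω·C) = 0 - j4282 Ω
  Z4: Z = 1/(jωC) = -j/(ω·C) = 0 - j39.99 Ω
  Z5: Z = jωL = j·1.269e+04·0.00734 = 0 + j93.16 Ω
  Z6: Z = 1/(jωC) = -j/(ω·C) = 0 - j268 Ω
Step 3 — Ladder network (open output): work backward from the far end, alternating series and parallel combinations. Z_in = 0 - j2041 Ω = 2041∠-90.0° Ω.
Step 4 — Power factor: PF = cos(φ) = Re(Z)/|Z| = 0/2041 = 0.
Step 5 — Type: Im(Z) = -2041 ⇒ leading (phase φ = -90.0°).

PF = 0 (leading, φ = -90.0°)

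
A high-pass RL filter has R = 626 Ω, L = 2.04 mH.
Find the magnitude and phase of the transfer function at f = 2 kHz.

Step 1 — Angular frequency: ω = 2π·2000 = 1.257e+04 rad/s.
Step 2 — Transfer function: H(jω) = jωL/(R + jωL).
Step 3 — Numerator jωL = j·25.64; denominator R + jωL = 626 + j25.64.
Step 4 — H = 0.001674 + j0.04088.
Step 5 — Magnitude: |H| = 0.04092 (-27.8 dB); phase: φ = 87.7°.

|H| = 0.04092 (-27.8 dB), φ = 87.7°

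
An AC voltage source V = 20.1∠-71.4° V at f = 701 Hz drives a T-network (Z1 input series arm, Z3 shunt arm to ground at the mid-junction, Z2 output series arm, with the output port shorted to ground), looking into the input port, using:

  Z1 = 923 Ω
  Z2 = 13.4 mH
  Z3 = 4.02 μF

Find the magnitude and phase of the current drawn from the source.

Step 1 — Angular frequency: ω = 2π·f = 2π·701 = 4405 rad/s.
Step 2 — Component impedances:
  Z1: Z = R = 923 Ω
  Z2: Z = jωL = j·4405·0.0134 = 0 + j59.02 Ω
  Z3: Z = 1/(jωC) = -j/(ω·C) = 0 - j56.48 Ω
Step 3 — With the output port shorted to ground, the output series arm Z2 runs from the junction to ground; the shunt arm Z3 also runs from the junction to ground. They appear in parallel: Z3 || Z2 = 0 - j1311 Ω.
Step 4 — Series with input arm Z1: Z_in = Z1 + (Z3 || Z2) = 923 - j1311 Ω = 1603∠-54.8° Ω.
Step 5 — Source phasor: V = 20.1∠-71.4° V = 6.411 - j19.05 V.
Step 6 — Ohm's law: I = V / Z_total = (6.411 - j19.05) / (923 - j1311) = 0.01202 - j0.003571 A.
Step 7 — Convert to polar: |I| = 0.01254 A, ∠I = -16.6°.

I = 0.01254∠-16.6° A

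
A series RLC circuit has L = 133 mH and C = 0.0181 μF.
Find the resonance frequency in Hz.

Step 1 — Resonance condition Im(Z)=0 gives ω₀ = 1/√(LC).
Step 2 — ω₀ = 1/√(0.133·1.81e-08) = 2.038e+04 rad/s.
Step 3 — f₀ = ω₀/(2π) = 3244 Hz.

f₀ = 3244 Hz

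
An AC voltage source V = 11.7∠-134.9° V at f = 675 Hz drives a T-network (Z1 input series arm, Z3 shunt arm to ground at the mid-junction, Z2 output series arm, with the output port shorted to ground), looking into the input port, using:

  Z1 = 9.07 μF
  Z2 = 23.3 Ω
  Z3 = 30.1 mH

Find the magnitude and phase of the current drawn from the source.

Step 1 — Angular frequency: ω = 2π·f = 2π·675 = 4241 rad/s.
Step 2 — Component impedances:
  Z1: Z = 1/(jωC) = -j/(ω·C) = 0 - j26 Ω
  Z2: Z = R = 23.3 Ω
  Z3: Z = jωL = j·4241·0.0301 = 0 + j127.7 Ω
Step 3 — With the output port shorted to ground, the output series arm Z2 runs from the junction to ground; the shunt arm Z3 also runs from the junction to ground. They appear in parallel: Z3 || Z2 = 22.55 + j4.116 Ω.
Step 4 — Series with input arm Z1: Z_in = Z1 + (Z3 || Z2) = 22.55 - j21.88 Ω = 31.42∠-44.1° Ω.
Step 5 — Source phasor: V = 11.7∠-134.9° V = -8.259 - j8.288 V.
Step 6 — Ohm's law: I = V / Z_total = (-8.259 - j8.288) / (22.55 - j21.88) = -0.00495 - j0.3723 A.
Step 7 — Convert to polar: |I| = 0.3724 A, ∠I = -90.8°.

I = 0.3724∠-90.8° A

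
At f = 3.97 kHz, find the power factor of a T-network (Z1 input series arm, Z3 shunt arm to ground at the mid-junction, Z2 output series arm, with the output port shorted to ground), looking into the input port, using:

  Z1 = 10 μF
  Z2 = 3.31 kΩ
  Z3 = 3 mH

Step 1 — Angular frequency: ω = 2π·f = 2π·3970 = 2.494e+04 rad/s.
Step 2 — Component impedances:
  Z1: Z = 1/(jωC) = -j/(ω·C) = 0 - j4.009 Ω
  Z2: Z = R = 3310 Ω
  Z3: Z = jωL = j·2.494e+04·0.003 = 0 + j74.83 Ω
Step 3 — With the output port shorted to ground, the output series arm Z2 runs from the junction to ground; the shunt arm Z3 also runs from the junction to ground. They appear in parallel: Z3 || Z2 = 1.691 + j74.79 Ω.
Step 4 — Series with input arm Z1: Z_in = Z1 + (Z3 || Z2) = 1.691 + j70.79 Ω = 70.81∠88.6° Ω.
Step 5 — Power factor: PF = cos(φ) = Re(Z)/|Z| = 1.691/70.81 = 0.02388.
Step 6 — Type: Im(Z) = 70.79 ⇒ lagging (phase φ = 88.6°).

PF = 0.02388 (lagging, φ = 88.6°)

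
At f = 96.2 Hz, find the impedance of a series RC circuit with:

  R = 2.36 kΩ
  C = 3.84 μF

Step 1 — Angular frequency: ω = 2π·f = 2π·96.2 = 604.4 rad/s.
Step 2 — Component impedances:
  R: Z = R = 2360 Ω
  C: Z = 1/(jωC) = -j/(ω·C) = 0 - j430.8 Ω
Step 3 — Series combination: Z_total = R + C = 2360 - j430.8 Ω = 2399∠-10.3° Ω.

Z = 2360 - j430.8 Ω = 2399∠-10.3° Ω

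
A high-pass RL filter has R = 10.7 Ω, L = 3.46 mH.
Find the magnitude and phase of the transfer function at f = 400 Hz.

Step 1 — Angular frequency: ω = 2π·400 = 2513 rad/s.
Step 2 — Transfer function: H(jω) = jωL/(R + jωL).
Step 3 — Numerator jωL = j·8.696; denominator R + jωL = 10.7 + j8.696.
Step 4 — H = 0.3978 + j0.4894.
Step 5 — Magnitude: |H| = 0.6307 (-4.0 dB); phase: φ = 50.9°.

|H| = 0.6307 (-4.0 dB), φ = 50.9°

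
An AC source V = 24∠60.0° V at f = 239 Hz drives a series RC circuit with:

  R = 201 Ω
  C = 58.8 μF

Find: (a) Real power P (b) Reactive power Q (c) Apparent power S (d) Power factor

Step 1 — Angular frequency: ω = 2π·f = 2π·239 = 1502 rad/s.
Step 2 — Component impedances:
  R: Z = R = 201 Ω
  C: Z = 1/(jωC) = -j/(ω·C) = 0 - j11.33 Ω
Step 3 — Series combination: Z_total = R + C = 201 - j11.33 Ω = 201.3∠-3.2° Ω.
Step 4 — Source phasor: V = 24∠60.0° V = 12 + j20.78 V.
Step 5 — Current: I = V / Z = 0.0537 + j0.1064 A = 0.1192∠63.2° A.
Step 6 — Complex power: S = V·I* = 2.857 - j0.161 VA.
Step 7 — Real power: P = Re(S) = 2.857 W.
Step 8 — Reactive power: Q = Im(S) = -0.161 VAR.
Step 9 — Apparent power: |S| = 2.861 VA.
Step 10 — Power factor: PF = P/|S| = 0.9984 (leading).

(a) P = 2.857 W  (b) Q = -0.161 VAR  (c) S = 2.861 VA  (d) PF = 0.9984 (leading)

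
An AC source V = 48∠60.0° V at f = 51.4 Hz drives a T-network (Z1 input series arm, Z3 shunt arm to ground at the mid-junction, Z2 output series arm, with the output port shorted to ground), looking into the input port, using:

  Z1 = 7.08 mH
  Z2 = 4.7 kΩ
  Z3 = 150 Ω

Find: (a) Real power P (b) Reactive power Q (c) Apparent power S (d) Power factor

Step 1 — Angular frequency: ω = 2π·f = 2π·51.4 = 323 rad/s.
Step 2 — Component impedances:
  Z1: Z = jωL = j·323·0.00708 = 0 + j2.287 Ω
  Z2: Z = R = 4700 Ω
  Z3: Z = R = 150 Ω
Step 3 — With the output port shorted to ground, the output series arm Z2 runs from the junction to ground; the shunt arm Z3 also runs from the junction to ground. They appear in parallel: Z3 || Z2 = 145.4 Ω.
Step 4 — Series with input arm Z1: Z_in = Z1 + (Z3 || Z2) = 145.4 + j2.287 Ω = 145.4∠0.9° Ω.
Step 5 — Source phasor: V = 48∠60.0° V = 24 + j41.57 V.
Step 6 — Current: I = V / Z = 0.1696 + j0.2833 A = 0.3302∠59.1° A.
Step 7 — Complex power: S = V·I* = 15.85 + j0.2493 VA.
Step 8 — Real power: P = Re(S) = 15.85 W.
Step 9 — Reactive power: Q = Im(S) = 0.2493 VAR.
Step 10 — Apparent power: |S| = 15.85 VA.
Step 11 — Power factor: PF = P/|S| = 0.9999 (lagging).

(a) P = 15.85 W  (b) Q = 0.2493 VAR  (c) S = 15.85 VA  (d) PF = 0.9999 (lagging)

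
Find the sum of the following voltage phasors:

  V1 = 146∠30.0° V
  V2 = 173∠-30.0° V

Step 1 — Convert each phasor to rectangular form:
  V1 = 146·(cos(30.0°) + j·sin(30.0°)) = 126.4 + j73 V
  V2 = 173·(cos(-30.0°) + j·sin(-30.0°)) = 149.8 - j86.5 V
Step 2 — Sum components: V_total = 276.3 - j13.5 V.
Step 3 — Convert to polar: |V_total| = 276.6 V, ∠V_total = -2.8°.

V_total = 276.6∠-2.8° V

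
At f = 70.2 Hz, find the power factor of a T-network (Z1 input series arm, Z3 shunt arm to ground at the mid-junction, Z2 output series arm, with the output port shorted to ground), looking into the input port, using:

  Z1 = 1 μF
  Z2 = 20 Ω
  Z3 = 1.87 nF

Step 1 — Angular frequency: ω = 2π·f = 2π·70.2 = 441.1 rad/s.
Step 2 — Component impedances:
  Z1: Z = 1/(jωC) = -j/(ω·C) = 0 - j2267 Ω
  Z2: Z = R = 20 Ω
  Z3: Z = 1/(jωC) = -j/(ω·C) = 0 - j1.212e+06 Ω
Step 3 — With the output port shorted to ground, the output series arm Z2 runs from the junction to ground; the shunt arm Z3 also runs from the junction to ground. They appear in parallel: Z3 || Z2 = 20 - j0.0003299 Ω.
Step 4 — Series with input arm Z1: Z_in = Z1 + (Z3 || Z2) = 20 - j2267 Ω = 2267∠-89.5° Ω.
Step 5 — Power factor: PF = cos(φ) = Re(Z)/|Z| = 20/2267.3 = 0.008821.
Step 6 — Type: Im(Z) = -2267 ⇒ leading (phase φ = -89.5°).

PF = 0.008821 (leading, φ = -89.5°)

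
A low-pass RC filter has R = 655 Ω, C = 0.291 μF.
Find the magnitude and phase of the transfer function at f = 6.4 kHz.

Step 1 — Angular frequency: ω = 2π·6400 = 4.021e+04 rad/s.
Step 2 — Transfer function: H(jω) = 1/(1 + jωRC).
Step 3 — Denominator: 1 + jωRC = 1 + j·4.021e+04·655·2.91e-07 = 1 + j7.665.
Step 4 — H = 0.01674 - j0.1283.
Step 5 — Magnitude: |H| = 0.1294 (-17.8 dB); phase: φ = -82.6°.

|H| = 0.1294 (-17.8 dB), φ = -82.6°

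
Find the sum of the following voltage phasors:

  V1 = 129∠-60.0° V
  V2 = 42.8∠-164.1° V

Step 1 — Convert each phasor to rectangular form:
  V1 = 129·(cos(-60.0°) + j·sin(-60.0°)) = 64.5 - j111.7 V
  V2 = 42.8·(cos(-164.1°) + j·sin(-164.1°)) = -41.16 - j11.73 V
Step 2 — Sum components: V_total = 23.34 - j123.4 V.
Step 3 — Convert to polar: |V_total| = 125.6 V, ∠V_total = -79.3°.

V_total = 125.6∠-79.3° V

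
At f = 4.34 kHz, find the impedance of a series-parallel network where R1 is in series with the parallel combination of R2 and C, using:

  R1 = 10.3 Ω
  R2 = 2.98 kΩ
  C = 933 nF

Step 1 — Angular frequency: ω = 2π·f = 2π·4340 = 2.727e+04 rad/s.
Step 2 — Component impedances:
  R1: Z = R = 10.3 Ω
  R2: Z = R = 2980 Ω
  C: Z = 1/(jωC) = -j/(ω·C) = 0 - j39.31 Ω
Step 3 — Parallel branch: R2 || C = 1/(1/R2 + 1/C) = 0.5183 - j39.3 Ω.
Step 4 — Series with R1: Z_total = R1 + (R2 || C) = 10.82 - j39.3 Ω = 40.76∠-74.6° Ω.

Z = 10.82 - j39.3 Ω = 40.76∠-74.6° Ω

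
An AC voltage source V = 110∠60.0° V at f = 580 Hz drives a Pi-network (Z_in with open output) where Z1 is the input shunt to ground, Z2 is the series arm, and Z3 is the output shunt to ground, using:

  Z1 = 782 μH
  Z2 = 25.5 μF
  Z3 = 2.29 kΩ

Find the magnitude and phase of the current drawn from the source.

Step 1 — Angular frequency: ω = 2π·f = 2π·580 = 3644 rad/s.
Step 2 — Component impedances:
  Z1: Z = jωL = j·3644·0.000782 = 0 + j2.85 Ω
  Z2: Z = 1/(jωC) = -j/(ω·C) = 0 - j10.76 Ω
  Z3: Z = R = 2290 Ω
Step 3 — With open output, the series arm Z2 and the output shunt Z3 appear in series to ground: Z2 + Z3 = 2290 - j10.76 Ω.
Step 4 — Parallel with input shunt Z1: Z_in = Z1 || (Z2 + Z3) = 0.003546 + j2.85 Ω = 2.85∠89.9° Ω.
Step 5 — Source phasor: V = 110∠60.0° V = 55 + j95.26 V.
Step 6 — Ohm's law: I = V / Z_total = (55 + j95.26) / (0.003546 + j2.85) = 33.45 - j19.26 A.
Step 7 — Convert to polar: |I| = 38.6 A, ∠I = -29.9°.

I = 38.6∠-29.9° A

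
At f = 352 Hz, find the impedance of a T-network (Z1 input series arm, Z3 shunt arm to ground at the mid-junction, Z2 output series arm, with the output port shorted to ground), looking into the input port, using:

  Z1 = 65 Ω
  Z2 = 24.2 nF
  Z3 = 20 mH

Step 1 — Angular frequency: ω = 2π·f = 2π·352 = 2212 rad/s.
Step 2 — Component impedances:
  Z1: Z = R = 65 Ω
  Z2: Z = 1/(jωC) = -j/(ω·C) = 0 - j1.868e+04 Ω
  Z3: Z = jωL = j·2212·0.02 = 0 + j44.23 Ω
Step 3 — With the output port shorted to ground, the output series arm Z2 runs from the junction to ground; the shunt arm Z3 also runs from the junction to ground. They appear in parallel: Z3 || Z2 = 0 + j44.34 Ω.
Step 4 — Series with input arm Z1: Z_in = Z1 + (Z3 || Z2) = 65 + j44.34 Ω = 78.68∠34.3° Ω.

Z = 65 + j44.34 Ω = 78.68∠34.3° Ω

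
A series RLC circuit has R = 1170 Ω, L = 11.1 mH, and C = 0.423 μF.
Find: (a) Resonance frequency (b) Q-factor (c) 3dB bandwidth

Step 1 — Resonance: ω₀ = 1/√(LC) = 1/√(0.0111·4.23e-07) = 1.459e+04 rad/s.
Step 2 — f₀ = ω₀/(2π) = 2323 Hz.
Step 3 — Series Q: Q = ω₀L/R = 1.459e+04·0.0111/1170 = 0.1385.
Step 4 — Bandwidth: Δω = ω₀/Q = 1.054e+05 rad/s; BW = Δω/(2π) = 1.678e+04 Hz.

(a) f₀ = 2323 Hz  (b) Q = 0.1385  (c) BW = 1.678e+04 Hz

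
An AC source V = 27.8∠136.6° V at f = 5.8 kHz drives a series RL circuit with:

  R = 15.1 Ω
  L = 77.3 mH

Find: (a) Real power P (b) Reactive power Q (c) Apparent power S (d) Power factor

Step 1 — Angular frequency: ω = 2π·f = 2π·5800 = 3.644e+04 rad/s.
Step 2 — Component impedances:
  R: Z = R = 15.1 Ω
  L: Z = jωL = j·3.644e+04·0.0773 = 0 + j2817 Ω
Step 3 — Series combination: Z_total = R + L = 15.1 + j2817 Ω = 2817∠89.7° Ω.
Step 4 — Source phasor: V = 27.8∠136.6° V = -20.2 + j19.1 V.
Step 5 — Current: I = V / Z = 0.006742 + j0.007206 A = 0.009869∠46.9° A.
Step 6 — Complex power: S = V·I* = 0.001471 + j0.2743 VA.
Step 7 — Real power: P = Re(S) = 0.001471 W.
Step 8 — Reactive power: Q = Im(S) = 0.2743 VAR.
Step 9 — Apparent power: |S| = 0.2743 VA.
Step 10 — Power factor: PF = P/|S| = 0.00536 (lagging).

(a) P = 0.001471 W  (b) Q = 0.2743 VAR  (c) S = 0.2743 VA  (d) PF = 0.00536 (lagging)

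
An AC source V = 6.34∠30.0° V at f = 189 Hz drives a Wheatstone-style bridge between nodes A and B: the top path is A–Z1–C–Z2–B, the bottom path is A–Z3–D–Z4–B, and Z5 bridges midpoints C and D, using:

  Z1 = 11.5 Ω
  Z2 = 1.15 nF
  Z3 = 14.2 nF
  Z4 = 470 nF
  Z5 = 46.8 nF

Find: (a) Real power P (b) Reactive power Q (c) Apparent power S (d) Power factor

Step 1 — Angular frequency: ω = 2π·f = 2π·189 = 1188 rad/s.
Step 2 — Component impedances:
  Z1: Z = R = 11.5 Ω
  Z2: Z = 1/(jωC) = -j/(ω·C) = 0 - j7.323e+05 Ω
  Z3: Z = 1/(jωC) = -j/(ω·C) = 0 - j5.93e+04 Ω
  Z4: Z = 1/(jωC) = -j/(ω·C) = 0 - j1792 Ω
  Z5: Z = 1/(jωC) = -j/(ω·C) = 0 - j1.799e+04 Ω
Step 3 — Bridge requires nodal analysis (the Z5 bridge couples midpoints C and D, so the two paths cannot be reduced to a simple series/parallel combination). Setting node B to ground and injecting 1 A at node A, the 3-node admittance system at A, C, D solves to V_A = Z_AB = 6.855 - j1.527e+04 Ω = 1.527e+04∠-90.0° Ω.
Step 4 — Source phasor: V = 6.34∠30.0° V = 5.491 + j3.17 V.
Step 5 — Current: I = V / Z = -0.0002074 + j0.0003596 A = 0.0004152∠120.0° A.
Step 6 — Complex power: S = V·I* = 1.182e-06 - j0.002632 VA.
Step 7 — Real power: P = Re(S) = 1.182e-06 W.
Step 8 — Reactive power: Q = Im(S) = -0.002632 VAR.
Step 9 — Apparent power: |S| = 0.002632 VA.
Step 10 — Power factor: PF = P/|S| = 0.0004489 (leading).

(a) P = 1.182e-06 W  (b) Q = -0.002632 VAR  (c) S = 0.002632 VA  (d) PF = 0.0004489 (leading)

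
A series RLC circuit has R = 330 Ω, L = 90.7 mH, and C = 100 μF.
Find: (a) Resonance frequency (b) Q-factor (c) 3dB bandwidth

Step 1 — Resonance: ω₀ = 1/√(LC) = 1/√(0.0907·0.0001) = 332 rad/s.
Step 2 — f₀ = ω₀/(2π) = 52.85 Hz.
Step 3 — Series Q: Q = ω₀L/R = 332·0.0907/330 = 0.09126.
Step 4 — Bandwidth: Δω = ω₀/Q = 3638 rad/s; BW = Δω/(2π) = 579.1 Hz.

(a) f₀ = 52.85 Hz  (b) Q = 0.09126  (c) BW = 579.1 Hz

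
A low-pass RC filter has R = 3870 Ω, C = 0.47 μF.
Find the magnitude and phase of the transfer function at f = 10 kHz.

Step 1 — Angular frequency: ω = 2π·1e+04 = 6.283e+04 rad/s.
Step 2 — Transfer function: H(jω) = 1/(1 + jωRC).
Step 3 — Denominator: 1 + jωRC = 1 + j·6.283e+04·3870·4.7e-07 = 1 + j114.3.
Step 4 — H = 7.656e-05 - j0.008749.
Step 5 — Magnitude: |H| = 0.00875 (-41.2 dB); phase: φ = -89.5°.

|H| = 0.00875 (-41.2 dB), φ = -89.5°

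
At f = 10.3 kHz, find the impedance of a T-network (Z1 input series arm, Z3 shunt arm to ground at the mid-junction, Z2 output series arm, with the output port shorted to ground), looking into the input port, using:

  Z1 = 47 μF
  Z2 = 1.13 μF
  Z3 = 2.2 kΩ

Step 1 — Angular frequency: ω = 2π·f = 2π·1.03e+04 = 6.472e+04 rad/s.
Step 2 — Component impedances:
  Z1: Z = 1/(jωC) = -j/(ω·C) = 0 - j0.3288 Ω
  Z2: Z = 1/(jωC) = -j/(ω·C) = 0 - j13.67 Ω
  Z3: Z = R = 2200 Ω
Step 3 — With the output port shorted to ground, the output series arm Z2 runs from the junction to ground; the shunt arm Z3 also runs from the junction to ground. They appear in parallel: Z3 || Z2 = 0.08499 - j13.67 Ω.
Step 4 — Series with input arm Z1: Z_in = Z1 + (Z3 || Z2) = 0.08499 - j14 Ω = 14∠-89.7° Ω.

Z = 0.08499 - j14 Ω = 14∠-89.7° Ω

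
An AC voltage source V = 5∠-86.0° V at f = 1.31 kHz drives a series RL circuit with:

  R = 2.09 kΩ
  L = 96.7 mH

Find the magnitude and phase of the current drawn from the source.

Step 1 — Angular frequency: ω = 2π·f = 2π·1310 = 8231 rad/s.
Step 2 — Component impedances:
  R: Z = R = 2090 Ω
  L: Z = jωL = j·8231·0.0967 = 0 + j795.9 Ω
Step 3 — Series combination: Z_total = R + L = 2090 + j795.9 Ω = 2236∠20.8° Ω.
Step 4 — Source phasor: V = 5∠-86.0° V = 0.3488 - j4.988 V.
Step 5 — Ohm's law: I = V / Z_total = (0.3488 - j4.988) / (2090 + j795.9) = -0.000648 - j0.00214 A.
Step 6 — Convert to polar: |I| = 0.002236 A, ∠I = -106.8°.

I = 0.002236∠-106.8° A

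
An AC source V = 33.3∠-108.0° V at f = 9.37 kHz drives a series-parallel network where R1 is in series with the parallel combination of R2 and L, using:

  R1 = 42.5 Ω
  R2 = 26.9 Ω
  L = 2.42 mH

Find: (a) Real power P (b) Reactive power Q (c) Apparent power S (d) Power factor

Step 1 — Angular frequency: ω = 2π·f = 2π·9370 = 5.887e+04 rad/s.
Step 2 — Component impedances:
  R1: Z = R = 42.5 Ω
  R2: Z = R = 26.9 Ω
  L: Z = jωL = j·5.887e+04·0.00242 = 0 + j142.5 Ω
Step 3 — Parallel branch: R2 || L = 1/(1/R2 + 1/L) = 25.97 + j4.904 Ω.
Step 4 — Series with R1: Z_total = R1 + (R2 || L) = 68.47 + j4.904 Ω = 68.65∠4.1° Ω.
Step 5 — Source phasor: V = 33.3∠-108.0° V = -10.29 - j31.67 V.
Step 6 — Current: I = V / Z = -0.1825 - j0.4494 A = 0.4851∠-112.1° A.
Step 7 — Complex power: S = V·I* = 16.11 + j1.154 VA.
Step 8 — Real power: P = Re(S) = 16.11 W.
Step 9 — Reactive power: Q = Im(S) = 1.154 VAR.
Step 10 — Apparent power: |S| = 16.15 VA.
Step 11 — Power factor: PF = P/|S| = 0.9974 (lagging).

(a) P = 16.11 W  (b) Q = 1.154 VAR  (c) S = 16.15 VA  (d) PF = 0.9974 (lagging)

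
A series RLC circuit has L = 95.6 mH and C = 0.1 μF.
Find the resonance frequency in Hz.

Step 1 — Resonance condition Im(Z)=0 gives ω₀ = 1/√(LC).
Step 2 — ω₀ = 1/√(0.0956·1e-07) = 1.023e+04 rad/s.
Step 3 — f₀ = ω₀/(2π) = 1628 Hz.

f₀ = 1628 Hz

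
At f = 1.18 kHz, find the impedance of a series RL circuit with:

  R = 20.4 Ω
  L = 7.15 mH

Step 1 — Angular frequency: ω = 2π·f = 2π·1180 = 7414 rad/s.
Step 2 — Component impedances:
  R: Z = R = 20.4 Ω
  L: Z = jωL = j·7414·0.00715 = 0 + j53.01 Ω
Step 3 — Series combination: Z_total = R + L = 20.4 + j53.01 Ω = 56.8∠69.0° Ω.

Z = 20.4 + j53.01 Ω = 56.8∠69.0° Ω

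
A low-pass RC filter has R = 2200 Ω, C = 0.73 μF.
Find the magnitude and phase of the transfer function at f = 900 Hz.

Step 1 — Angular frequency: ω = 2π·900 = 5655 rad/s.
Step 2 — Transfer function: H(jω) = 1/(1 + jωRC).
Step 3 — Denominator: 1 + jωRC = 1 + j·5655·2200·7.3e-07 = 1 + j9.082.
Step 4 — H = 0.01198 - j0.1088.
Step 5 — Magnitude: |H| = 0.1094 (-19.2 dB); phase: φ = -83.7°.

|H| = 0.1094 (-19.2 dB), φ = -83.7°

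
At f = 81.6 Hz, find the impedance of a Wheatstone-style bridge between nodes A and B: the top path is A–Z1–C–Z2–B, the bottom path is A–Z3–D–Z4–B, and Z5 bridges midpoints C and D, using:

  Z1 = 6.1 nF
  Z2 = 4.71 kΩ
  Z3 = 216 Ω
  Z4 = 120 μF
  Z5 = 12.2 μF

Step 1 — Angular frequency: ω = 2π·f = 2π·81.6 = 512.7 rad/s.
Step 2 — Component impedances:
  Z1: Z = 1/(jωC) = -j/(ω·C) = 0 - j3.197e+05 Ω
  Z2: Z = R = 4710 Ω
  Z3: Z = R = 216 Ω
  Z4: Z = 1/(jωC) = -j/(ω·C) = 0 - j16.25 Ω
  Z5: Z = 1/(jωC) = -j/(ω·C) = 0 - j159.9 Ω
Step 3 — Bridge requires nodal analysis (the Z5 bridge couples midpoints C and D, so the two paths cannot be reduced to a simple series/parallel combination). Setting node B to ground and injecting 1 A at node A, the 3-node admittance system at A, C, D solves to V_A = Z_AB = 216.1 - j16.4 Ω = 216.7∠-4.3° Ω.

Z = 216.1 - j16.4 Ω = 216.7∠-4.3° Ω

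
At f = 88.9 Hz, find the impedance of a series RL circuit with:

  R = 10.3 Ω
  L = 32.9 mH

Step 1 — Angular frequency: ω = 2π·f = 2π·88.9 = 558.6 rad/s.
Step 2 — Component impedances:
  R: Z = R = 10.3 Ω
  L: Z = jωL = j·558.6·0.0329 = 0 + j18.38 Ω
Step 3 — Series combination: Z_total = R + L = 10.3 + j18.38 Ω = 21.07∠60.7° Ω.

Z = 10.3 + j18.38 Ω = 21.07∠60.7° Ω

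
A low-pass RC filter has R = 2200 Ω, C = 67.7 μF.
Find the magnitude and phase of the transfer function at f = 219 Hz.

Step 1 — Angular frequency: ω = 2π·219 = 1376 rad/s.
Step 2 — Transfer function: H(jω) = 1/(1 + jωRC).
Step 3 — Denominator: 1 + jωRC = 1 + j·1376·2200·6.77e-05 = 1 + j204.9.
Step 4 — H = 2.381e-05 - j0.004879.
Step 5 — Magnitude: |H| = 0.004879 (-46.2 dB); phase: φ = -89.7°.

|H| = 0.004879 (-46.2 dB), φ = -89.7°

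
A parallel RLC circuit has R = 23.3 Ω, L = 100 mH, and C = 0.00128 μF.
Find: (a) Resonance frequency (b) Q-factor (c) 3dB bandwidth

Step 1 — Resonance: ω₀ = 1/√(LC) = 1/√(0.1·1.28e-09) = 8.839e+04 rad/s.
Step 2 — f₀ = ω₀/(2π) = 1.407e+04 Hz.
Step 3 — Parallel Q: Q = R/(ω₀L) = 23.3/(8.839e+04·0.1) = 0.002636.
Step 4 — Bandwidth: Δω = ω₀/Q = 3.353e+07 rad/s; BW = Δω/(2π) = 5.336e+06 Hz.

(a) f₀ = 1.407e+04 Hz  (b) Q = 0.002636  (c) BW = 5.336e+06 Hz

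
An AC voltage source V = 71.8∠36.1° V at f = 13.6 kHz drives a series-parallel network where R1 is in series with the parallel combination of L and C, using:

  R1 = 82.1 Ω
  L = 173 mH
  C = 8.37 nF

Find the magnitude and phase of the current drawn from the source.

Step 1 — Angular frequency: ω = 2π·f = 2π·1.36e+04 = 8.545e+04 rad/s.
Step 2 — Component impedances:
  R1: Z = R = 82.1 Ω
  L: Z = jωL = j·8.545e+04·0.173 = 0 + j1.478e+04 Ω
  C: Z = 1/(jωC) = -j/(ω·C) = 0 - j1398 Ω
Step 3 — Parallel branch: L || C = 1/(1/L + 1/C) = 0 - j1544 Ω.
Step 4 — Series with R1: Z_total = R1 + (L || C) = 82.1 - j1544 Ω = 1546∠-87.0° Ω.
Step 5 — Source phasor: V = 71.8∠36.1° V = 58.01 + j42.3 V.
Step 6 — Ohm's law: I = V / Z_total = (58.01 + j42.3) / (82.1 - j1544) = -0.02533 + j0.03892 A.
Step 7 — Convert to polar: |I| = 0.04643 A, ∠I = 123.1°.

I = 0.04643∠123.1° A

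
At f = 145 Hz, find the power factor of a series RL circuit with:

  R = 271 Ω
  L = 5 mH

Step 1 — Angular frequency: ω = 2π·f = 2π·145 = 911.1 rad/s.
Step 2 — Component impedances:
  R: Z = R = 271 Ω
  L: Z = jωL = j·911.1·0.005 = 0 + j4.555 Ω
Step 3 — Series combination: Z_total = R + L = 271 + j4.555 Ω = 271∠1.0° Ω.
Step 4 — Power factor: PF = cos(φ) = Re(Z)/|Z| = 271/271.04 = 0.9999.
Step 5 — Type: Im(Z) = 4.555 ⇒ lagging (phase φ = 1.0°).

PF = 0.9999 (lagging, φ = 1.0°)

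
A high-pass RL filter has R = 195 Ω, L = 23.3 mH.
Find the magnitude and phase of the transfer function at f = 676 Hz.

Step 1 — Angular frequency: ω = 2π·676 = 4247 rad/s.
Step 2 — Transfer function: H(jω) = jωL/(R + jωL).
Step 3 — Numerator jωL = j·98.97; denominator R + jωL = 195 + j98.97.
Step 4 — H = 0.2048 + j0.4036.
Step 5 — Magnitude: |H| = 0.4526 (-6.9 dB); phase: φ = 63.1°.

|H| = 0.4526 (-6.9 dB), φ = 63.1°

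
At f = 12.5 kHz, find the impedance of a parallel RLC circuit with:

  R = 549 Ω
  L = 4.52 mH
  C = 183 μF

Step 1 — Angular frequency: ω = 2π·f = 2π·1.25e+04 = 7.854e+04 rad/s.
Step 2 — Component impedances:
  R: Z = R = 549 Ω
  L: Z = jωL = j·7.854e+04·0.00452 = 0 + j355 Ω
  C: Z = 1/(jωC) = -j/(ω·C) = 0 - j0.06958 Ω
Step 3 — Parallel combination: 1/Z_total = 1/R + 1/L + 1/C; Z_total = 8.821e-06 - j0.06959 Ω = 0.06959∠-90.0° Ω.

Z = 8.821e-06 - j0.06959 Ω = 0.06959∠-90.0° Ω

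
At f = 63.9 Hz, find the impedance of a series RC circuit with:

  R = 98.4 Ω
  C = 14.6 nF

Step 1 — Angular frequency: ω = 2π·f = 2π·63.9 = 401.5 rad/s.
Step 2 — Component impedances:
  R: Z = R = 98.4 Ω
  C: Z = 1/(jωC) = -j/(ω·C) = 0 - j1.706e+05 Ω
Step 3 — Series combination: Z_total = R + C = 98.4 - j1.706e+05 Ω = 1.706e+05∠-90.0° Ω.

Z = 98.4 - j1.706e+05 Ω = 1.706e+05∠-90.0° Ω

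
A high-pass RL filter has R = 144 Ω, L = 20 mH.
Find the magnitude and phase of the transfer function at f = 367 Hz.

Step 1 — Angular frequency: ω = 2π·367 = 2306 rad/s.
Step 2 — Transfer function: H(jω) = jωL/(R + jωL).
Step 3 — Numerator jωL = j·46.12; denominator R + jωL = 144 + j46.12.
Step 4 — H = 0.09303 + j0.2905.
Step 5 — Magnitude: |H| = 0.305 (-10.3 dB); phase: φ = 72.2°.

|H| = 0.305 (-10.3 dB), φ = 72.2°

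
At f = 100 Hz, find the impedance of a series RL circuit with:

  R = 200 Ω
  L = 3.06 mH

Step 1 — Angular frequency: ω = 2π·f = 2π·100 = 628.3 rad/s.
Step 2 — Component impedances:
  R: Z = R = 200 Ω
  L: Z = jωL = j·628.3·0.00306 = 0 + j1.923 Ω
Step 3 — Series combination: Z_total = R + L = 200 + j1.923 Ω = 200∠0.6° Ω.

Z = 200 + j1.923 Ω = 200∠0.6° Ω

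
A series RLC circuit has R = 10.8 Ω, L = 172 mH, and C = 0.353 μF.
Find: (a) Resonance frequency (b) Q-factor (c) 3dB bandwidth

Step 1 — Resonance: ω₀ = 1/√(LC) = 1/√(0.172·3.53e-07) = 4058 rad/s.
Step 2 — f₀ = ω₀/(2π) = 645.9 Hz.
Step 3 — Series Q: Q = ω₀L/R = 4058·0.172/10.8 = 64.63.
Step 4 — Bandwidth: Δω = ω₀/Q = 62.79 rad/s; BW = Δω/(2π) = 9.993 Hz.

(a) f₀ = 645.9 Hz  (b) Q = 64.63  (c) BW = 9.993 Hz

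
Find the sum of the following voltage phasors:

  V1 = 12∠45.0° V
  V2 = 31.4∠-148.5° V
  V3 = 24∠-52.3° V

Step 1 — Convert each phasor to rectangular form:
  V1 = 12·(cos(45.0°) + j·sin(45.0°)) = 8.485 + j8.485 V
  V2 = 31.4·(cos(-148.5°) + j·sin(-148.5°)) = -26.77 - j16.41 V
  V3 = 24·(cos(-52.3°) + j·sin(-52.3°)) = 14.68 - j18.99 V
Step 2 — Sum components: V_total = -3.611 - j26.91 V.
Step 3 — Convert to polar: |V_total| = 27.15 V, ∠V_total = -97.6°.

V_total = 27.15∠-97.6° V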